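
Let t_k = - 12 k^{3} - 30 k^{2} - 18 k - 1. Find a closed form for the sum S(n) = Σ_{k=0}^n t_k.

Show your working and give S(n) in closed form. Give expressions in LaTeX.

t_(k+1)/t_k = (12*k**3 + 66*k**2 + 114*k + 61)/(12*k**3 + 30*k**2 + 18*k + 1).
So A=1 and B=1, with C=k**3 + 5*k**2/2 + 3*k/2 + 1/12.
Key eq: (1)·f(k+1) = (1)·f(k) + (k**3 + 5*k**2/2 + 3*k/2 + 1/12).
Bound: deg f ≤ 4.
A polynomial solution: f(k) = k*(3*k**3 + 4*k**2 - 3*k - 3)/12.
Certificate R = B(k−1)f/C = k*(3*k**3 + 4*k**2 - 3*k - 3)/(12*k**3 + 30*k**2 + 18*k + 1) gives s_k = k*(-3*k**3 - 4*k**2 + 3*k + 3).
Δs = -12*k**3 - 30*k**2 - 18*k - 1, as required.
Σ_(k=0)^n t_k = s_(n+1) − s_(0) = (-3*n**4 - 16*n**3 - 27*n**2 - 15*n - 1) − (0), i.e. -3*n**4 - 16*n**3 - 27*n**2 - 15*n - 1.

S(n) = - 3 n^{4} - 16 n^{3} - 27 n^{2} - 15 n - 1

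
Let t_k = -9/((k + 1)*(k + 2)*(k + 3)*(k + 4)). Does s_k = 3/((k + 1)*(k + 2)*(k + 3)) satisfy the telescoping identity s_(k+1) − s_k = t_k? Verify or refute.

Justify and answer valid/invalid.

s_(k+1) = 3/((k + 2)*(k + 3)*(k + 4))
s_(k+1) − s_k = -9/((k + 1)*(k + 2)*(k + 3)*(k + 4))
(s_(k+1) − s_k) − t_k = 0

valid; difference matches t_k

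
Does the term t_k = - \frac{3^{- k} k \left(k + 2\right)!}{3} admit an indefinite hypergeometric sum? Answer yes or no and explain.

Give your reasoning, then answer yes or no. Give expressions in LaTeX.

Yes. s_k = - 3^{- k} \left(k + 2\right)!.

r(k) = (k + 1)*(k + 3)/(3*k) after simplifying.
So A=k/3 + 1 and B=1, with C=k.
Key eq: (k/3 + 1)·f(k+1) = (1)·f(k) + (k).
d = 0 from the (1,0,1) case.
Solve for f: f(k) = 3 (degree 0 ≤ 0).
Certificate R = B(k−1)f/C = 3/k gives s_k = -factorial(k + 2)/3**k.
Check: Δs_k = -k*factorial(k + 2)/(3*3**k). ✓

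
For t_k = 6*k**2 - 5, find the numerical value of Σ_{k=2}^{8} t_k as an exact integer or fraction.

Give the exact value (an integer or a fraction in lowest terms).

r(k) = (6*(k + 1)**2 - 5)/(6*k**2 - 5) after simplifying.
Take A(k)=1, B(k)=1, C(k)=k**2 - 5/6.
Need (1)·f(k+1) − (1)·f(k) = k**2 - 5/6.
From deg A=0, deg B=0, deg C=2: d=3.
Solve for f: f(k) = k*(2*k**2 - 3*k - 4)/6 (degree 3 ≤ 3).
Get s_k = R·t_k = k*(2*k**2 - 3*k - 4) with R(k) = B(k−1)f(k)/C(k) = k*(2*k**2 - 3*k - 4)/(6*k**2 - 5).
Verify: 6*k**2 - 5 matches t_k.
Telescoping: Σ = s_(9) − s_(2) = 1179 − (-4) = 1183.

Σ = 1183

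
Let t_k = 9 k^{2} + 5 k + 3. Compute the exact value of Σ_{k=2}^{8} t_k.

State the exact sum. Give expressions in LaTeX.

r(k) = (9*k**2 + 23*k + 17)/(9*k**2 + 5*k + 3) after simplifying.
Gosper form: A/B · C(k+1)/C(k) with A=1, B=1, C=k**2 + 5*k/9 + 1/3.
Set up (1)·f(k+1) − (1)·f(k) − (k**2 + 5*k/9 + 1/3) = 0.
From deg A=0, deg B=0, deg C=2: d=3.
Solve for f: f(k) = k*(3*k**2 - 2*k + 2)/9 (degree 3 ≤ 3).
Then R = B(k−1)f/C = k*(3*k**2 - 2*k + 2)/(9*k**2 + 5*k + 3), so s_k = R(k)·t_k = k*(3*k**2 - 2*k + 2).
Δs = 9*k**2 + 5*k + 3, as required.
Evaluate s at k=9 and k=2: 2043 and 20; difference 2023.

Σ = 2023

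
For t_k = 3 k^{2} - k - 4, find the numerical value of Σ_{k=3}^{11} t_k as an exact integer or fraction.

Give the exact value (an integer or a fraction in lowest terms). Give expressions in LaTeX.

Σ = 1404

r(k) = (k - 3*(k + 1)**2 + 5)/(-3*k**2 + k + 4) after simplifying.
A = 1, B = 1, C = k**2 - k/3 - 4/3.
Need (1)·f(k+1) − (1)·f(k) = k**2 - k/3 - 4/3.
deg f ≤ 3 (via 0,0,2).
Match coefficients ⇒ f(k) = k*(k - 3)*(k + 1)/3.
Certificate R = B(k−1)f/C = k*(k - 3)/(3*k - 4) gives s_k = k*(k**2 - 2*k - 3).
Δs = 3*k**2 - k - 4, as required.
Σ_(k=3)^(11) t_k = s_(12) − s_(3) = 1404 − (0) = 1404.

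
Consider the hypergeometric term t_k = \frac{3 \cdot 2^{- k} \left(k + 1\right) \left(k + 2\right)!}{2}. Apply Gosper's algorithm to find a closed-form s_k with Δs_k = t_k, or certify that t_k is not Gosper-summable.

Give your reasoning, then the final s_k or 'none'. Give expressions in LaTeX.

s_k = 3 \cdot 2^{- k} \left(k + 2\right)!

The ratio is (k + 2)*(k + 3)/(2*(k + 1)).
Gosper form: A/B · C(k+1)/C(k) with A=k/2 + 3/2, B=1, C=k + 1.
Solve (k/2 + 3/2)·f(k+1) − (1)·f(k) = k + 1.
From deg A=1, deg B=0, deg C=1: d=0.
Match coefficients ⇒ f(k) = 2.
So s_k = (B(k−1)f/C)·t_k = (2/(k + 1))·t_k = 3*factorial(k + 2)/2**k.
Verify: 3*(k + 1)*factorial(k + 2)/(2*2**k) matches t_k.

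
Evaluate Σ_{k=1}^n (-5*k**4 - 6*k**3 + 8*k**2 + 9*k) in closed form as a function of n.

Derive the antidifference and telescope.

r(k) = (5*k**3 + 21*k**2 + 19*k - 6)/(k*(5*k**2 + k - 9)) after simplifying.
Take A(k)=1, B(k)=1, C(k)=k**4 + 6*k**3/5 - 8*k**2/5 - 9*k/5.
Set up (1)·f(k+1) − (1)·f(k) − (k**4 + 6*k**3/5 - 8*k**2/5 - 9*k/5) = 0.
d = 5 from the (0,0,4) case.
Solving with deg f ≤ 5: f(k) = k*(k - 1)*(k + 1)*(k**2 - k - 3)/5.
So s_k = (B(k−1)f/C)·t_k = ((k - 1)*(k**2 - k - 3)/(5*k**2 + k - 9))·t_k = k*(-k**4 + k**3 + 4*k**2 - k - 3).
s_(k+1) − s_k = k*(-5*k**3 - 6*k**2 + 8*k + 9) = t_k.
s_(n+1) = n*(-n**4 - 4*n**3 - 2*n**2 + 7*n + 6) and s_(1) = 0, so S(n) = n*(-n**4 - 4*n**3 - 2*n**2 + 7*n + 6).

S(n) = n*(-n**4 - 4*n**3 - 2*n**2 + 7*n + 6)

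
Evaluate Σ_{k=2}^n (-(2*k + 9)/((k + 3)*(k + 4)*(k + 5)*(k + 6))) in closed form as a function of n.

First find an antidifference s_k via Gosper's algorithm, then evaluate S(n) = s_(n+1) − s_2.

S(n) = (-n**2 - 10*n + 11)/(35*(n**2 + 10*n + 24))

Compute t_(k+1)/t_k: get (k + 3)*(2*k + 11)/((k + 7)*(2*k + 9)).
Take A(k)=k + 3, B(k)=k + 7, C(k)=k + 9/2.
Solve (k + 3)·f(k+1) − (k + 6)·f(k) = k + 9/2.
From deg A=1, deg B=1, deg C=1: d=3.
Coefficient equations give f(k) = k*(k + 4)*(k + 8)/30.
Certificate R = B(k−1)f/C = k*(k + 4)*(k + 6)*(k + 8)/(15*(2*k + 9)) gives s_k = k*(-k - 8)/(15*(k**2 + 8*k + 15)).
Verify: (-2*k - 9)/(k**4 + 18*k**3 + 119*k**2 + 342*k + 360) matches t_k.
Telescope: S(n) = s_(n+1) − s_(2) = (-n**2 - 10*n - 9)/(15*(n**2 + 10*n + 24)) − (-4/105) = (-n**2 - 10*n + 11)/(35*(n**2 + 10*n + 24)).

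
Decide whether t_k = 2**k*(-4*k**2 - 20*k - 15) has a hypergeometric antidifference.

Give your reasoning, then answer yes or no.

The ratio is 2*(4*k**2 + 28*k + 39)/(4*k**2 + 20*k + 15).
Factor: A=2; B=1; C=k**2 + 5*k + 15/4.
Solve (2)·f(k+1) − (1)·f(k) = k**2 + 5*k + 15/4.
deg f ≤ 2 (via 0,0,2).
Solving with deg f ≤ 2: f(k) = (4*k**2 + 4*k - 1)/4.
Certificate R = B(k−1)f/C = (4*k**2 + 4*k - 1)/(4*k**2 + 20*k + 15) gives s_k = 2**k*(-4*k**2 - 4*k + 1).
Δs = 2**k*(-4*k**2 - 20*k - 15), as required.

Yes. s_k = 2**k*(-4*k**2 - 4*k + 1).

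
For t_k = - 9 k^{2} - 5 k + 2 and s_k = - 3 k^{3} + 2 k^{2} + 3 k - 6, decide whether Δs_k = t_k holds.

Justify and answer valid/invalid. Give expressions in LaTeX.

valid; difference matches t_k

s_(k+1) = -3*k**3 - 7*k**2 - 2*k - 4
s_(k+1) − s_k = -9*k**2 - 5*k + 2
(s_(k+1) − s_k) − t_k = 0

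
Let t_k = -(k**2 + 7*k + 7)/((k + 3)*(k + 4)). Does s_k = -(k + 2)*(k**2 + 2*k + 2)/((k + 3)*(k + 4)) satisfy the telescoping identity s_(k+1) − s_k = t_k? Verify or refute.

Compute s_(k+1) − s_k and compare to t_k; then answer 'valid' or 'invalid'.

s_(k+1) = -(k + 3)*(2*k + (k + 1)**2 + 4)/((k + 4)*(k + 5))
s_(k+1) − s_k = (-k**3 - 12*k**2 - 32*k - 25)/(k**3 + 12*k**2 + 47*k + 60)
(s_(k+1) − s_k) − t_k = 10*(k + 1)/(k**3 + 12*k**2 + 47*k + 60)

Invalid: residual 10*(k + 1)/(k**3 + 12*k**2 + 47*k + 60) ≠ 0.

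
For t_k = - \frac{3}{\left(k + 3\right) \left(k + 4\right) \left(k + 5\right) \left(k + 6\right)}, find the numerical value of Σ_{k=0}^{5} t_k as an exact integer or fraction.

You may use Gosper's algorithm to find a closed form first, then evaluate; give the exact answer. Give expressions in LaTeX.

t_(k+1)/t_k = (k + 3)/(k + 7).
Factor: A=k + 3; B=k + 7; C=1.
Solve (k + 3)·f(k+1) − (k + 6)·f(k) = 1.
deg f ≤ 3 (via 1,1,0).
Solve for f: f(k) = k*(k**2 + 12*k + 47)/180 (degree 3 ≤ 3).
Then R = B(k−1)f/C = k*(k + 6)*(k**2 + 12*k + 47)/180, so s_k = R(k)·t_k = k*(-k**2 - 12*k - 47)/(60*(k + 3)*(k + 4)*(k + 5)).
Check: Δs_k = -3/(k**4 + 18*k**3 + 119*k**2 + 342*k + 360). ✓
Sum = s_(6) − s_(0); s_(6) = -31/1980, s_(0) = 0 ⇒ -31/1980.

Σ = -31/1980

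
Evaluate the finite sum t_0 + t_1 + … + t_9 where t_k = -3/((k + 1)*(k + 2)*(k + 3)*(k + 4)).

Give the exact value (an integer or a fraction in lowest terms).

The ratio is (k + 1)/(k + 5).
Normal form (A,B,C) = (k + 1, k + 5, 1).
Need (k + 1)·f(k+1) − (k + 4)·f(k) = 1.
From deg A=1, deg B=1, deg C=0: d=3.
A polynomial solution: f(k) = k*(k**2 + 6*k + 11)/18.
So s_k = (B(k−1)f/C)·t_k = (k*(k + 4)*(k**2 + 6*k + 11)/18)·t_k = k*(-k**2 - 6*k - 11)/(6*(k + 1)*(k + 2)*(k + 3)).
Check: Δs_k = -3/(k**4 + 10*k**3 + 35*k**2 + 50*k + 24). ✓
Telescoping: Σ = s_(10) − s_(0) = -95/572 − (0) = -95/572.

Σ = -95/572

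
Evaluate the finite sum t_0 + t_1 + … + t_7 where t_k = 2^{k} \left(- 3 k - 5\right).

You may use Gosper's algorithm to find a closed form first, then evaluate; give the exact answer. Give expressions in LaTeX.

t_(k+1)/t_k = 2*(3*k + 8)/(3*k + 5).
Normal form (A,B,C) = (2, 1, k + 5/3).
Need (2)·f(k+1) − (1)·f(k) = k + 5/3.
d = 1 from the (0,0,1) case.
A polynomial solution: f(k) = (3*k - 1)/3.
R(k) = B(k−1)·f(k)/C(k) = (3*k - 1)/(3*k + 5); s_k = R·t_k = 2**k*(1 - 3*k).
s_(k+1) − s_k = 2**k*(-3*k - 5) = t_k.
Sum = s_(8) − s_(0); s_(8) = -5888, s_(0) = 1 ⇒ -5889.

Σ = -5889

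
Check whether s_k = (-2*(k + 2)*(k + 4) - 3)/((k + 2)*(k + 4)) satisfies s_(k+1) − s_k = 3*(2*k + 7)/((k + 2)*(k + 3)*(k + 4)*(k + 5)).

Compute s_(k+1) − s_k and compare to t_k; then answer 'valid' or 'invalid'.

s_(k+1) = (-2*(k + 3)*(k + 5) - 3)/((k + 3)*(k + 5))
s_(k+1) − s_k = 3*(2*k + 7)/(k**4 + 14*k**3 + 71*k**2 + 154*k + 120)
(s_(k+1) − s_k) − t_k = 0

Valid: the claim telescopes to t_k.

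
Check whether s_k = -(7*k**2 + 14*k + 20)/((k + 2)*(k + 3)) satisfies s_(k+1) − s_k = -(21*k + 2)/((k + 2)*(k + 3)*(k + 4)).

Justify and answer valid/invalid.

s_(k+1) = (-14*k - 7*(k + 1)**2 - 34)/((k + 3)*(k + 4))
s_(k+1) − s_k = (-21*k - 2)/(k**3 + 9*k**2 + 26*k + 24)
(s_(k+1) − s_k) − t_k = 0

valid (s_(k+1) − s_k reduces to t_k)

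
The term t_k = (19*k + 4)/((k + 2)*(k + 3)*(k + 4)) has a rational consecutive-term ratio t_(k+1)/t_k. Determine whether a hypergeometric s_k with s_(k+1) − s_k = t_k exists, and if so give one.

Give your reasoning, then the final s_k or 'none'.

r(k) = (k + 2)*(19*k + 23)/((k + 5)*(19*k + 4)) after simplifying.
Take A(k)=k + 2, B(k)=k + 5, C(k)=k + 4/19.
f must satisfy (k + 2)·f(k+1) − (k + 4)·f(k) = k + 4/19.
From deg A=1, deg B=1, deg C=1: d=2.
Solving with deg f ≤ 2: f(k) = k*(7*k - 3)/38.
Certificate R = B(k−1)f/C = k*(k + 4)*(7*k - 3)/(2*(19*k + 4)) gives s_k = k*(7*k - 3)/(2*(k + 2)*(k + 3)).
Check: Δs_k = (19*k + 4)/(k**3 + 9*k**2 + 26*k + 24). ✓

s_k = k*(7*k - 3)/(2*(k + 2)*(k + 3))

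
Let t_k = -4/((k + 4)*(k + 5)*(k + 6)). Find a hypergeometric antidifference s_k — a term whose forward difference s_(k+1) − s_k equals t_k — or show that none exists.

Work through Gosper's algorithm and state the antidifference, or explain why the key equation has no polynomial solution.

s_k = k*(-k - 9)/(10*(k + 4)*(k + 5))

Step 1: r(k) = (k + 4)/(k + 7).
So A=k + 4 and B=k + 7, with C=1.
Key eq: (k + 4)·f(k+1) = (k + 6)·f(k) + (1).
Bound: deg f ≤ 2.
Coefficient equations give f(k) = k*(k + 9)/40.
R(k) = B(k−1)·f(k)/C(k) = k*(k + 6)*(k + 9)/40; s_k = R·t_k = k*(-k - 9)/(10*(k + 4)*(k + 5)).
Verify: -4/(k**3 + 15*k**2 + 74*k + 120) matches t_k.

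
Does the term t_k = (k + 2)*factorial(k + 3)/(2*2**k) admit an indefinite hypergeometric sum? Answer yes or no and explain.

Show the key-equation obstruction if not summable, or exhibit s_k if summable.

Yes. s_k = factorial(k + 3)/2**k.

The ratio is (k + 3)*(k + 4)/(2*(k + 2)).
Take A(k)=k/2 + 2, B(k)=1, C(k)=k + 2.
Need (k/2 + 2)·f(k+1) − (1)·f(k) = k + 2.
deg f ≤ 0 (via 1,0,1).
Match coefficients ⇒ f(k) = 2.
Get s_k = R·t_k = factorial(k + 3)/2**k with R(k) = B(k−1)f(k)/C(k) = 2/(k + 2).
Check: Δs_k = (k + 2)*factorial(k + 3)/(2*2**k). ✓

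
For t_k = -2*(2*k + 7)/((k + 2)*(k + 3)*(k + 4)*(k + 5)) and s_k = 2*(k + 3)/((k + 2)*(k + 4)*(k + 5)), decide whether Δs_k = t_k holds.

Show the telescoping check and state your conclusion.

s_(k+1) = 2*(k + 4)/((k + 3)*(k + 5)*(k + 6))
s_(k+1) − s_k = 2*(-2*k**2 - 13*k - 22)/(k**5 + 20*k**4 + 155*k**3 + 580*k**2 + 1044*k + 720)
(s_(k+1) − s_k) − t_k = 4*(3*k + 10)/(k**5 + 20*k**4 + 155*k**3 + 580*k**2 + 1044*k + 720)

Invalid: residual 4*(3*k + 10)/(k**5 + 20*k**4 + 155*k**3 + 580*k**2 + 1044*k + 720) ≠ 0.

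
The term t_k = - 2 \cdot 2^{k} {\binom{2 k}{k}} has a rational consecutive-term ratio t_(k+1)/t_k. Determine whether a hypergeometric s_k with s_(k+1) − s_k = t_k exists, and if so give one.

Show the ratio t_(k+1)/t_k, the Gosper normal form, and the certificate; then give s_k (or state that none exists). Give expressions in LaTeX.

r(k) = 4*(2*k + 1)/(k + 1) after simplifying.
Normal form (A,B,C) = (8*k + 4, k + 1, 1).
Need (8*k + 4)·f(k+1) − (k)·f(k) = 1.
deg f ≤ -1 (via 1,1,0).
deg f ≤ -1 is impossible — no certificate.

none (Gosper's algorithm certifies no s_k)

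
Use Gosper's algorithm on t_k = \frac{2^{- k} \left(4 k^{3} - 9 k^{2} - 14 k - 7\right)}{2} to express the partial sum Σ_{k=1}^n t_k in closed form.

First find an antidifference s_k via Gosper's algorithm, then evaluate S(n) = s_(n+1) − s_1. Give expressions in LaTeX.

S(n) = 2^{- n - 1} \left(15 \cdot 2^{n} - 4 n^{3} - 15 n^{2} - 22 n - 15\right)

Ratio r(k) = (4*k**3 + 3*k**2 - 20*k - 26)/(2*(4*k**3 - 9*k**2 - 14*k - 7)).
So A=1/2 and B=1, with C=k**3 - 9*k**2/4 - 7*k/2 - 7/4.
Set up (1/2)·f(k+1) − (1)·f(k) − (k**3 - 9*k**2/4 - 7*k/2 - 7/4) = 0.
Degrees (0,0,3) ⇒ d ≤ 3.
Coefficient equations give f(k) = -(4*k**3 + 3*k**2 + 4*k + 4)/2.
Then R = B(k−1)f/C = -2*(4*k**3 + 3*k**2 + 4*k + 4)/(4*k**3 - 9*k**2 - 14*k - 7), so s_k = R(k)·t_k = (-4*k**3 - 3*k**2 - 4*k - 4)/2**k.
Check: Δs_k = (4*k**3 - 9*k**2 - 14*k - 7)/(2*2**k). ✓
s_(n+1) = 2**(-n - 1)*(-4*n**3 - 15*n**2 - 22*n - 15) and s_(1) = -15/2, so S(n) = 2**(-n - 1)*(15*2**n - 4*n**3 - 15*n**2 - 22*n - 15).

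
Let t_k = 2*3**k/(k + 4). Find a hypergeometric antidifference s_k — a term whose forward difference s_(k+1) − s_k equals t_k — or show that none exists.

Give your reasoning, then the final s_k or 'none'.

none (Gosper's algorithm certifies no s_k)

Compute t_(k+1)/t_k: get 3*(k + 4)/(k + 5).
A = 3*k + 12, B = k + 5, C = 1.
Need (3*k + 12)·f(k+1) − (k + 4)·f(k) = 1.
d = -1 from the (1,1,0) case.
d = -1 < 0 ⇒ no nonzero polynomial f; not summable.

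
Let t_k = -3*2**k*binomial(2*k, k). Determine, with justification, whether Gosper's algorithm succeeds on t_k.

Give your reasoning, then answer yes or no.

The ratio is 4*(2*k + 1)/(k + 1).
Normal form (A,B,C) = (8*k + 4, k + 1, 1).
Need (8*k + 4)·f(k+1) − (k)·f(k) = 1.
Bound: deg f ≤ -1.
Bound -1 < 0, so the key equation has no polynomial solution.

No — key equation has no polynomial f.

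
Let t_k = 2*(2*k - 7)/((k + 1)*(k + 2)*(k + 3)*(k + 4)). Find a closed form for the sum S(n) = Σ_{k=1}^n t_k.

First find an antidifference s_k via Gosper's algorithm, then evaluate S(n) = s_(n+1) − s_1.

Compute t_(k+1)/t_k: get (k + 1)*(2*k - 5)/((k + 5)*(2*k - 7)).
So A=k + 1 and B=k + 5, with C=k - 7/2.
Set up (k + 1)·f(k+1) − (k + 4)·f(k) − (k - 7/2) = 0.
deg f ≤ 3 (via 1,1,1).
Match coefficients ⇒ f(k) = -k*(k**2 + 6*k + 14)/6.
So s_k = (B(k−1)f/C)·t_k = (-k*(k + 4)*(k**2 + 6*k + 14)/(3*(2*k - 7)))·t_k = 2*k*(-k**2 - 6*k - 14)/(3*(k + 1)*(k + 2)*(k + 3)).
Check: Δs_k = 2*(2*k - 7)/(k**4 + 10*k**3 + 35*k**2 + 50*k + 24). ✓
s_(n+1) = 2*(-n**3 - 9*n**2 - 29*n - 21)/(3*(n**3 + 9*n**2 + 26*n + 24)) and s_(1) = -7/12, so S(n) = n*(-n**2 - 9*n - 50)/(12*(n**3 + 9*n**2 + 26*n + 24)).

S(n) = n*(-n**2 - 9*n - 50)/(12*(n**3 + 9*n**2 + 26*n + 24))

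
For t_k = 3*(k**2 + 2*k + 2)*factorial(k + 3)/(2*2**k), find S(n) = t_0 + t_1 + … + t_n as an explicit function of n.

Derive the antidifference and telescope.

r(k) = (k + 4)*(2*k + (k + 1)**2 + 4)/(2*(k**2 + 2*k + 2)) after simplifying.
So A=k/2 + 2 and B=1, with C=k**2 + 2*k + 2.
Need (k/2 + 2)·f(k+1) − (1)·f(k) = k**2 + 2*k + 2.
From deg A=1, deg B=0, deg C=2: d=1.
Match coefficients ⇒ f(k) = 2*(k - 1).
Get s_k = R·t_k = 3*(k - 1)*factorial(k + 3)/2**k with R(k) = B(k−1)f(k)/C(k) = 2*(k - 1)/(k**2 + 2*k + 2).
s_(k+1) − s_k = 3*(k**2 + 2*k + 2)*factorial(k + 3)/(2*2**k) = t_k.
Telescope: S(n) = s_(n+1) − s_(0) = 3*2**(-n - 1)*n*factorial(n + 4) − (-18) = 18 + 3*n*factorial(n + 4)/(2*2**n).

S(n) = 18 + 3*n*factorial(n + 4)/(2*2**n)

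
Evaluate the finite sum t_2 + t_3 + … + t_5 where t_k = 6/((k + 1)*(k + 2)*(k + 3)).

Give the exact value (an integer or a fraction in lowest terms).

Σ = 11/56

t_(k+1)/t_k = (k + 1)/(k + 4).
So A=k + 1 and B=k + 4, with C=1.
Solve (k + 1)·f(k+1) − (k + 3)·f(k) = 1.
Degrees (1,1,0) ⇒ d ≤ 2.
Match coefficients ⇒ f(k) = k*(k + 3)/4.
Certificate R = B(k−1)f/C = k*(k + 3)**2/4 gives s_k = 3*k*(k + 3)/(2*(k + 1)*(k + 2)).
Δs = 6/(k**3 + 6*k**2 + 11*k + 6), as required.
Sum = s_(6) − s_(2); s_(6) = 81/56, s_(2) = 5/4 ⇒ 11/56.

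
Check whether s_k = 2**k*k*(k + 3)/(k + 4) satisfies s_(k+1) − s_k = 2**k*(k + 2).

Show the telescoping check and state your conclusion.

s_(k+1) = 2**(k + 1)*(k + 1)*(k + 4)/(k + 5)
s_(k+1) − s_k = 2**k*(k**3 + 10*k**2 + 33*k + 32)/(k**2 + 9*k + 20)
(s_(k+1) − s_k) − t_k = 2**k*(-k**2 - 5*k - 8)/(k**2 + 9*k + 20)

Invalid: residual 2**k*(-k**2 - 5*k - 8)/(k**2 + 9*k + 20) ≠ 0.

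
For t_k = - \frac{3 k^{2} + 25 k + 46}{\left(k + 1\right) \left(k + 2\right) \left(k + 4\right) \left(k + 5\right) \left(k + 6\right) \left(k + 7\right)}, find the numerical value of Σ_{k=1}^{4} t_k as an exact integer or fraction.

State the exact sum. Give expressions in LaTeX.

The ratio is (k + 1)*(k + 4)*(25*k + 3*(k + 1)**2 + 71)/((k + 3)*(k + 8)*(3*k**2 + 25*k + 46)).
Take A(k)=k + 1, B(k)=k + 8, C(k)=k**3 + 34*k**2/3 + 121*k/3 + 46.
f must satisfy (k + 1)·f(k+1) − (k + 7)·f(k) = k**3 + 34*k**2/3 + 121*k/3 + 46.
Degrees (1,1,3) ⇒ d ≤ 6.
Solving with deg f ≤ 6: f(k) = k*(k + 2)*(k + 3)*(k + 5)*(k**2 + 11*k + 34)/72.
R(k) = B(k−1)·f(k)/C(k) = k*(k + 2)*(k + 5)*(k + 7)*(k**2 + 11*k + 34)/(24*(3*k**2 + 25*k + 46)); s_k = R·t_k = k*(-k**2 - 11*k - 34)/(24*(k**3 + 11*k**2 + 34*k + 24)).
Check: Δs_k = (-3*k**2 - 25*k - 46)/(k**6 + 25*k**5 + 247*k**4 + 1219*k**3 + 3112*k**2 + 3796*k + 1680). ✓
Telescoping: Σ = s_(5) − s_(1) = -95/2376 − (-23/840) = -131/10395.

Σ = -131/10395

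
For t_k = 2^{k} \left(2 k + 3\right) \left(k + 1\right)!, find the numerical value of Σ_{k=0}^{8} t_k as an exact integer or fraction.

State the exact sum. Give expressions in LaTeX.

Σ = 1857945599

Ratio r(k) = 2*(k + 2)*(2*k + 5)/(2*k + 3).
Normal form (A,B,C) = (2*k + 4, 1, k + 3/2).
Key eq: (2*k + 4)·f(k+1) = (1)·f(k) + (k + 3/2).
Bound: deg f ≤ 0.
Solve for f: f(k) = 1/2 (degree 0 ≤ 0).
R(k) = B(k−1)·f(k)/C(k) = 1/(2*k + 3); s_k = R·t_k = 2**k*factorial(k + 1).
Δs = 2**k*(2*k + 3)*factorial(k + 1), as required.
Σ_(k=0)^(8) t_k = s_(9) − s_(0) = 1857945600 − (1) = 1857945599.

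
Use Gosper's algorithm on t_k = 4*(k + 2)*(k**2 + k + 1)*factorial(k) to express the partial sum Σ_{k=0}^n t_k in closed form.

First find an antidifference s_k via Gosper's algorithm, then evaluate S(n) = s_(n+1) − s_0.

S(n) = 4*n**3*factorial(n) + 16*n**2*factorial(n) + 16*n*factorial(n) + 4*factorial(n) + 4

t_(k+1)/t_k = (k + 1)*(k + 3)*(k + (k + 1)**2 + 2)/((k + 2)*(k**2 + k + 1)).
Take A(k)=k + 1, B(k)=1, C(k)=k**3 + 3*k**2 + 3*k + 2.
f must satisfy (k + 1)·f(k+1) − (1)·f(k) = k**3 + 3*k**2 + 3*k + 2.
Bound: deg f ≤ 2.
Solving with deg f ≤ 2: f(k) = k**2 + k - 1.
Then R = B(k−1)f/C = (k**2 + k - 1)/((k + 2)*(k**2 + k + 1)), so s_k = R(k)·t_k = 4*(k**2 + k - 1)*factorial(k).
Δs = 4*(k + 2)*(k**2 + k + 1)*factorial(k), as required.
Evaluate: s_(n+1) = 4*(n**2 + 3*n + 1)*factorial(n + 1); subtract s_(0) = -4 ⇒ S(n) = 4*n**3*factorial(n) + 16*n**2*factorial(n) + 16*n*factorial(n) + 4*factorial(n) + 4.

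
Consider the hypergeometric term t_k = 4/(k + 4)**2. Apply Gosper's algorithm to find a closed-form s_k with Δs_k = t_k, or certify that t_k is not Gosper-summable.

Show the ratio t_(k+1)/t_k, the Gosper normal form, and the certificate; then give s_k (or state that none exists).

not Gosper-summable; s_k does not exist

Step 1: r(k) = (k + 4)**2/(k + 5)**2.
Normal form (A,B,C) = (k**2 + 8*k + 16, k**2 + 10*k + 25, 1).
Need (k**2 + 8*k + 16)·f(k+1) − (k**2 + 8*k + 16)·f(k) = 1.
Degrees (2,2,0) ⇒ d ≤ 0.
Put f(k) = c0: A·f(k+1) − B(k−1)·f(k) − C = -1; need -1 = 0 — inconsistent ⇒ no f, not summable.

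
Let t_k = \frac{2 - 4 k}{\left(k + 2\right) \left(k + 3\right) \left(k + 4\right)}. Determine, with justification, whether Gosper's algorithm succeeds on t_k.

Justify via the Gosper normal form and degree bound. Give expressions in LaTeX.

Yes. s_k = - \frac{k \left(k - 3\right)}{2 \left(k + 2\right) \left(k + 3\right)}.

Ratio r(k) = (k + 2)*(2*k + 1)/((k + 5)*(2*k - 1)).
A = k + 2, B = k + 5, C = k - 1/2.
Solve (k + 2)·f(k+1) − (k + 4)·f(k) = k - 1/2.
Degrees (1,1,1) ⇒ d ≤ 2.
Coefficient equations give f(k) = k*(k - 3)/8.
Then R = B(k−1)f/C = k*(k - 3)*(k + 4)/(4*(2*k - 1)), so s_k = R(k)·t_k = -k*(k - 3)/(2*(k + 2)*(k + 3)).
s_(k+1) − s_k = 2*(1 - 2*k)/(k**3 + 9*k**2 + 26*k + 24) = t_k.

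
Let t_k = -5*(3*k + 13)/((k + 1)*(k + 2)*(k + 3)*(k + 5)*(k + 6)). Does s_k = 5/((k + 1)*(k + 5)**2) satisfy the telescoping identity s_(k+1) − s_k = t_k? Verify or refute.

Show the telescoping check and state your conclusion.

s_(k+1) = 5/((k + 2)*(k + 6)**2)
s_(k+1) − s_k = 5/((k + 2)*(k + 6)**2) - 5/((k + 1)*(k + 5)**2)
(s_(k+1) − s_k) − t_k = 15*(4*k**2 + 37*k + 83)/(k**7 + 28*k**6 + 324*k**5 + 1994*k**4 + 6983*k**3 + 13746*k**2 + 13860*k + 5400)

Invalid: residual 15*(4*k**2 + 37*k + 83)/(k**7 + 28*k**6 + 324*k**5 + 1994*k**4 + 6983*k**3 + 13746*k**2 + 13860*k + 5400) ≠ 0.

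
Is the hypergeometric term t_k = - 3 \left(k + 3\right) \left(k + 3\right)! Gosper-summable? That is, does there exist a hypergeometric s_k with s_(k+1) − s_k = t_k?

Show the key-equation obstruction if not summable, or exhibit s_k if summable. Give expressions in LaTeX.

The ratio is (k + 4)**2/(k + 3).
Normal form (A,B,C) = (k + 4, 1, k + 3).
f must satisfy (k + 4)·f(k+1) − (1)·f(k) = k + 3.
d = 0 from the (1,0,1) case.
A polynomial solution: f(k) = 1.
Certificate R = B(k−1)f/C = 1/(k + 3) gives s_k = -3*factorial(k + 3).
Δs = -3*(k + 3)*factorial(k + 3), as required.

Yes. s_k = - 3 \left(k + 3\right)!.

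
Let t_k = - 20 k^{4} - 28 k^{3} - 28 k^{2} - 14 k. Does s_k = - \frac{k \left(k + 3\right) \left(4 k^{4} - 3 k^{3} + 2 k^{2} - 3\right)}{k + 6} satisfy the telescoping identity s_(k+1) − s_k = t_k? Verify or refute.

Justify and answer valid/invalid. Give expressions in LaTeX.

s_(k+1) = k*(-4*k**5 - 33*k**4 - 98*k**3 - 148*k**2 - 123*k - 44)/(k + 7)
s_(k+1) − s_k = k*(-20*k**5 - 240*k**4 - 779*k**3 - 972*k**2 - 812*k - 327)/(k**2 + 13*k + 42)
(s_(k+1) − s_k) − t_k = 3*k*(16*k**4 + 151*k**3 + 194*k**2 + 182*k + 87)/(k**2 + 13*k + 42)

Invalid: residual \frac{3 k \left(16 k^{4} + 151 k^{3} + 194 k^{2} + 182 k + 87\right)}{k^{2} + 13 k + 42} ≠ 0.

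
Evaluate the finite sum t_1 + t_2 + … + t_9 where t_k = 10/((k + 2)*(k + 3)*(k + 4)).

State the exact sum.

Ratio r(k) = (k + 2)/(k + 5).
Factor: A=k + 2; B=k + 5; C=1.
Need (k + 2)·f(k+1) − (k + 4)·f(k) = 1.
From deg A=1, deg B=1, deg C=0: d=2.
Coefficient equations give f(k) = k*(k + 5)/12.
R(k) = B(k−1)·f(k)/C(k) = k*(k + 4)*(k + 5)/12; s_k = R·t_k = 5*k*(k + 5)/(6*(k + 2)*(k + 3)).
Check: Δs_k = 10/(k**3 + 9*k**2 + 26*k + 24). ✓
Telescoping: Σ = s_(10) − s_(1) = 125/156 − (5/12) = 5/13.

Σ = 5/13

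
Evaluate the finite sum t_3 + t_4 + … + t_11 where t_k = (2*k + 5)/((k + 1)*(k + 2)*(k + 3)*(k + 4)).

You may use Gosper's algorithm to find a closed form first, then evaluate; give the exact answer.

Σ = 19/520

Step 1: r(k) = (k + 1)*(2*k + 7)/((k + 5)*(2*k + 5)).
Normal form (A,B,C) = (k + 1, k + 5, k + 5/2).
Solve (k + 1)·f(k+1) − (k + 4)·f(k) = k + 5/2.
d = 3 from the (1,1,1) case.
Coefficient equations give f(k) = k*(k + 2)*(k + 4)/6.
Certificate R = B(k−1)f/C = k*(k + 2)*(k + 4)**2/(3*(2*k + 5)) gives s_k = k*(k + 4)/(3*(k**2 + 4*k + 3)).
s_(k+1) − s_k = (2*k + 5)/(k**4 + 10*k**3 + 35*k**2 + 50*k + 24) = t_k.
Telescoping: Σ = s_(12) − s_(3) = 64/195 − (7/24) = 19/520.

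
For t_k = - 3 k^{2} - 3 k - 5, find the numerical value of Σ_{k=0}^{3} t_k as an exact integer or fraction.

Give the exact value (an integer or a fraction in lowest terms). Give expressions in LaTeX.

Σ = -80

Step 1: r(k) = (3*k**2 + 9*k + 11)/(3*k**2 + 3*k + 5).
So A=1 and B=1, with C=k**2 + k + 5/3.
f must satisfy (1)·f(k+1) − (1)·f(k) = k**2 + k + 5/3.
deg f ≤ 3 (via 0,0,2).
Coefficient equations give f(k) = k*(k**2 + 4)/3.
Certificate R = B(k−1)f/C = k*(k**2 + 4)/(3*k**2 + 3*k + 5) gives s_k = k*(-k**2 - 4).
Δs = -3*k**2 - 3*k - 5, as required.
Sum = s_(4) − s_(0); s_(4) = -80, s_(0) = 0 ⇒ -80.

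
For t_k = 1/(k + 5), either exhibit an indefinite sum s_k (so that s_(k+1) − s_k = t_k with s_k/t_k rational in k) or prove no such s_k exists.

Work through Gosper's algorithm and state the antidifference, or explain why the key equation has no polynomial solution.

Step 1: r(k) = (k + 5)/(k + 6).
A = k + 5, B = k + 6, C = 1.
Key eq: (k + 5)·f(k+1) = (k + 5)·f(k) + (1).
From deg A=1, deg B=1, deg C=0: d=0.
f = c0 ⇒ A·f(k+1) − B(k−1)·f(k) − C = -1. The system {-1 = 0} is inconsistent; no antidifference.

none — t_k is not Gosper-summable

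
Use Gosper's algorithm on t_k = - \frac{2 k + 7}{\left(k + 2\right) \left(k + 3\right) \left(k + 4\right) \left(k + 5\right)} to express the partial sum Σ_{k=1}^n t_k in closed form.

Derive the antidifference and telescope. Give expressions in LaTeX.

Compute t_(k+1)/t_k: get (k + 2)*(2*k + 9)/((k + 6)*(2*k + 7)).
A = k + 2, B = k + 6, C = k + 7/2.
Key eq: (k + 2)·f(k+1) = (k + 5)·f(k) + (k + 7/2).
deg f ≤ 3 (via 1,1,1).
Match coefficients ⇒ f(k) = k*(k + 3)*(k + 6)/16.
So s_k = (B(k−1)f/C)·t_k = (k*(k + 3)*(k + 5)*(k + 6)/(8*(2*k + 7)))·t_k = k*(-k - 6)/(8*(k**2 + 6*k + 8)).
Check: Δs_k = (-2*k - 7)/(k**4 + 14*k**3 + 71*k**2 + 154*k + 120). ✓
s_(n+1) = (-n**2 - 8*n - 7)/(8*(n**2 + 8*n + 15)) and s_(1) = -7/120, so S(n) = n*(-n - 8)/(15*(n**2 + 8*n + 15)).

S(n) = \frac{n \left(- n - 8\right)}{15 \left(n^{2} + 8 n + 15\right)}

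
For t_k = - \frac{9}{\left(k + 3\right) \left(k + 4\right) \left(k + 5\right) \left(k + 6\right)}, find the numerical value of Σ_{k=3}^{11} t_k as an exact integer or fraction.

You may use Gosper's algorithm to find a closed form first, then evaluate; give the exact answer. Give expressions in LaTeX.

The ratio is (k + 3)/(k + 7).
Factor: A=k + 3; B=k + 7; C=1.
Key eq: (k + 3)·f(k+1) = (k + 6)·f(k) + (1).
Degrees (1,1,0) ⇒ d ≤ 3.
A polynomial solution: f(k) = k*(k**2 + 12*k + 47)/180.
Then R = B(k−1)f/C = k*(k + 6)*(k**2 + 12*k + 47)/180, so s_k = R(k)·t_k = k*(-k**2 - 12*k - 47)/(20*(k + 3)*(k + 4)*(k + 5)).
s_(k+1) − s_k = -9/(k**4 + 18*k**3 + 119*k**2 + 342*k + 360) = t_k.
Evaluate s at k=12 and k=3: -67/1360 and -23/560; difference -39/4760.

Σ = -39/4760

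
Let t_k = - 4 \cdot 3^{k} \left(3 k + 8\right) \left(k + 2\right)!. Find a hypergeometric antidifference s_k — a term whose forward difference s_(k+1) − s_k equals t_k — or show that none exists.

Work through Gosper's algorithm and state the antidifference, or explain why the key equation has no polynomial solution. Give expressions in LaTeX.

s_k = - 4 \cdot 3^{k} \left(k + 2\right)!

t_(k+1)/t_k = 3*(k + 3)*(3*k + 11)/(3*k + 8).
Normal form (A,B,C) = (3*k + 9, 1, k + 8/3).
Solve (3*k + 9)·f(k+1) − (1)·f(k) = k + 8/3.
Bound: deg f ≤ 0.
A polynomial solution: f(k) = 1/3.
Then R = B(k−1)f/C = 1/(3*k + 8), so s_k = R(k)·t_k = -4*3**k*factorial(k + 2).
s_(k+1) − s_k = -4*3**k*(3*k + 8)*factorial(k + 2) = t_k.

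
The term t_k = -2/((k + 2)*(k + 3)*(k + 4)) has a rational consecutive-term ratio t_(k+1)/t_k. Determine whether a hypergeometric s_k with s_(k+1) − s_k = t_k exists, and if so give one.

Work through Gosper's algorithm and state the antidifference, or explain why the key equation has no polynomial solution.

Step 1: r(k) = (k + 2)/(k + 5).
A = k + 2, B = k + 5, C = 1.
Solve (k + 2)·f(k+1) − (k + 4)·f(k) = 1.
Degrees (1,1,0) ⇒ d ≤ 2.
Solving with deg f ≤ 2: f(k) = k*(k + 5)/12.
Then R = B(k−1)f/C = k*(k + 4)*(k + 5)/12, so s_k = R(k)·t_k = k*(-k - 5)/(6*(k + 2)*(k + 3)).
s_(k+1) − s_k = -2/(k**3 + 9*k**2 + 26*k + 24) = t_k.

s_k = k*(-k - 5)/(6*(k + 2)*(k + 3))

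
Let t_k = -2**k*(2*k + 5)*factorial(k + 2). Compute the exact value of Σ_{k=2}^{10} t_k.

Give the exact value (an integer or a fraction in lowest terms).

Compute t_(k+1)/t_k: get 2*(k + 3)*(2*k + 7)/(2*k + 5).
Take A(k)=2*k + 6, B(k)=1, C(k)=k + 5/2.
Solve (2*k + 6)·f(k+1) − (1)·f(k) = k + 5/2.
deg f ≤ 0 (via 1,0,1).
Match coefficients ⇒ f(k) = 1/2.
So s_k = (B(k−1)f/C)·t_k = (1/(2*k + 5))·t_k = -2**k*factorial(k + 2).
Δs = -2**k*(2*k + 5)*factorial(k + 2), as required.
Sum = s_(11) − s_(2); s_(11) = -12752938598400, s_(2) = -96 ⇒ -12752938598304.

Σ = -12752938598304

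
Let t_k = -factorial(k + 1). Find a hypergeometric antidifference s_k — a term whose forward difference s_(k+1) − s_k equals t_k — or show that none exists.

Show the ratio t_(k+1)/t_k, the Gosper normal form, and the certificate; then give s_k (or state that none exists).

r(k) = k + 2 after simplifying.
Gosper form: A/B · C(k+1)/C(k) with A=k + 2, B=1, C=1.
Need (k + 2)·f(k+1) − (1)·f(k) = 1.
deg f ≤ -1 (via 1,0,0).
deg f ≤ -1 is impossible — no certificate.

none — t_k is not Gosper-summable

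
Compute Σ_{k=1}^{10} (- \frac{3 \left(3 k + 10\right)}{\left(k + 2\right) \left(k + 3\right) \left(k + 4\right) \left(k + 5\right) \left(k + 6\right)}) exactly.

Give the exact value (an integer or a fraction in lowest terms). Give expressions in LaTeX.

Σ = -101/3120

The ratio is (k + 2)*(3*k + 13)/((k + 7)*(3*k + 10)).
Gosper form: A/B · C(k+1)/C(k) with A=k + 2, B=k + 7, C=k + 10/3.
f must satisfy (k + 2)·f(k+1) − (k + 6)·f(k) = k + 10/3.
Degrees (1,1,1) ⇒ d ≤ 4.
Solve for f: f(k) = k*(k + 3)*(k**2 + 11*k + 38)/120 (degree 4 ≤ 4).
Then R = B(k−1)f/C = k*(k + 3)*(k + 6)*(k**2 + 11*k + 38)/(40*(3*k + 10)), so s_k = R(k)·t_k = 3*k*(-k**2 - 11*k - 38)/(40*(k**3 + 11*k**2 + 38*k + 40)).
s_(k+1) − s_k = 3*(-3*k - 10)/(k**5 + 20*k**4 + 155*k**3 + 580*k**2 + 1044*k + 720) = t_k.
Sum = s_(11) − s_(1); s_(11) = -77/1040, s_(1) = -1/24 ⇒ -101/3120.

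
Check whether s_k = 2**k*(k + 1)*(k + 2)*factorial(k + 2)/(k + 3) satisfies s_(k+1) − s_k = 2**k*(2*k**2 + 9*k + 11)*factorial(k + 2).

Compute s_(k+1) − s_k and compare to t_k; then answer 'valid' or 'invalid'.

Invalid: residual -2**k*(2*k**3 + 15*k**2 + 37*k + 32)*factorial(k + 2)/((k + 3)*(k + 4)) ≠ 0.

s_(k+1) = 2**(k + 1)*(k + 2)*(k + 3)*factorial(k + 3)/(k + 4)
s_(k+1) − s_k = 2**k*(k + 2)*(2*k**3 + 17*k**2 + 49*k + 50)*factorial(k + 2)/((k + 3)*(k + 4))
(s_(k+1) − s_k) − t_k = -2**k*(2*k**3 + 15*k**2 + 37*k + 32)*factorial(k + 2)/((k + 3)*(k + 4))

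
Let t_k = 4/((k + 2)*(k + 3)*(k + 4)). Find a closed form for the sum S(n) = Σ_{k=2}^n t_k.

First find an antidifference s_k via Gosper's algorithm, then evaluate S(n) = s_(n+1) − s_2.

t_(k+1)/t_k = (k + 2)/(k + 5).
A = k + 2, B = k + 5, C = 1.
Key eq: (k + 2)·f(k+1) = (k + 4)·f(k) + (1).
Bound: deg f ≤ 2.
A polynomial solution: f(k) = k*(k + 5)/12.
So s_k = (B(k−1)f/C)·t_k = (k*(k + 4)*(k + 5)/12)·t_k = k*(k + 5)/(3*(k + 2)*(k + 3)).
Δs = 4/(k**3 + 9*k**2 + 26*k + 24), as required.
Evaluate: s_(n+1) = (n**2 + 7*n + 6)/(3*(n**2 + 7*n + 12)); subtract s_(2) = 7/30 ⇒ S(n) = (n**2 + 7*n - 8)/(10*(n**2 + 7*n + 12)).

S(n) = (n**2 + 7*n - 8)/(10*(n**2 + 7*n + 12))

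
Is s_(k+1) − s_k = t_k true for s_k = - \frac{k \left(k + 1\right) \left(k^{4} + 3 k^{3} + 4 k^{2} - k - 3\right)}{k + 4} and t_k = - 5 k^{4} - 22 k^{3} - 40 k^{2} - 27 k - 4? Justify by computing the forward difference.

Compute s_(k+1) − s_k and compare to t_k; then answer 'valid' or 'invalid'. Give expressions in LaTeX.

Invalid: residual \frac{3 \left(4 k^{5} + 39 k^{4} + 124 k^{3} + 188 k^{2} + 115 k + 16\right)}{k^{2} + 9 k + 20} ≠ 0.

s_(k+1) = -(k + 1)*(k + 2)*(-k + (k + 1)**4 + 3*(k + 1)**3 + 4*(k + 1)**2 - 4)/(k + 5)
s_(k+1) − s_k = (-5*k**6 - 55*k**5 - 221*k**4 - 455*k**3 - 483*k**2 - 231*k - 32)/(k**2 + 9*k + 20)
(s_(k+1) − s_k) − t_k = 3*(4*k**5 + 39*k**4 + 124*k**3 + 188*k**2 + 115*k + 16)/(k**2 + 9*k + 20)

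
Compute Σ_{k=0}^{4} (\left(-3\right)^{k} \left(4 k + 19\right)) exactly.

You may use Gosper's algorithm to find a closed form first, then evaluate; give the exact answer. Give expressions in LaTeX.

Compute t_(k+1)/t_k: get 3*(-4*k - 23)/(4*k + 19).
A = -3, B = 1, C = k + 19/4.
Need (-3)·f(k+1) − (1)·f(k) = k + 19/4.
From deg A=0, deg B=0, deg C=1: d=1.
A polynomial solution: f(k) = -(k + 4)/4.
Certificate R = B(k−1)f/C = -(k + 4)/(4*k + 19) gives s_k = (-3)**k*(-k - 4).
Δs = (-3)**k*(4*k + 19), as required.
Sum = s_(5) − s_(0); s_(5) = 2187, s_(0) = -4 ⇒ 2191.

Σ = 2191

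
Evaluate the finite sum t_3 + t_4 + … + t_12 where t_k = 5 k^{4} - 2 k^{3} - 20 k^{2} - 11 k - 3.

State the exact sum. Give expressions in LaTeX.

Σ = 277560

Step 1: r(k) = (5*k**4 + 18*k**3 + 4*k**2 - 37*k - 31)/(5*k**4 - 2*k**3 - 20*k**2 - 11*k - 3).
Normal form (A,B,C) = (1, 1, k**4 - 2*k**3/5 - 4*k**2 - 11*k/5 - 3/5).
Key eq: (1)·f(k+1) = (1)·f(k) + (k**4 - 2*k**3/5 - 4*k**2 - 11*k/5 - 3/5).
From deg A=0, deg B=0, deg C=4: d=5.
A polynomial solution: f(k) = k*(k**4 - 3*k**3 - 4*k**2 + 4*k - 1)/5.
Then R = B(k−1)f/C = k*(k**4 - 3*k**3 - 4*k**2 + 4*k - 1)/(5*k**4 - 2*k**3 - 20*k**2 - 11*k - 3), so s_k = R(k)·t_k = k*(k**4 - 3*k**3 - 4*k**2 + 4*k - 1).
Verify: 5*k**4 - 2*k**3 - 20*k**2 - 11*k - 3 matches t_k.
Σ_(k=3)^(12) t_k = s_(13) − s_(3) = 277485 − (-75) = 277560.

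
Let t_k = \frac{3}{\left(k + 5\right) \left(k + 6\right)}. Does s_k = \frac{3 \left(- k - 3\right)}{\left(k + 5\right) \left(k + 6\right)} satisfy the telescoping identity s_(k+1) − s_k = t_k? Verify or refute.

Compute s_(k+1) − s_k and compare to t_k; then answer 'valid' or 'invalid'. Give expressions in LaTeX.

Invalid: residual - \frac{18}{k^{3} + 18 k^{2} + 107 k + 210} ≠ 0.

s_(k+1) = 3*(-k - 4)/((k + 6)*(k + 7))
s_(k+1) − s_k = 3*(k + 1)/(k**3 + 18*k**2 + 107*k + 210)
(s_(k+1) − s_k) − t_k = -18/(k**3 + 18*k**2 + 107*k + 210)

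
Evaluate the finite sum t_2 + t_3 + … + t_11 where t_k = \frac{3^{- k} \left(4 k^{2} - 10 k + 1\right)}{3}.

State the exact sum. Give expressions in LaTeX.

Σ = 13094/59049

The ratio is (4*k**2 - 2*k - 5)/(3*(4*k**2 - 10*k + 1)).
So A=1/3 and B=1, with C=k**2 - 5*k/2 + 1/4.
Key eq: (1/3)·f(k+1) = (1)·f(k) + (k**2 - 5*k/2 + 1/4).
d = 2 from the (0,0,2) case.
Solving with deg f ≤ 2: f(k) = -3*k*(2*k - 3)/4.
Get s_k = R·t_k = k*(3 - 2*k)/3**k with R(k) = B(k−1)f(k)/C(k) = -3*k*(2*k - 3)/(4*k**2 - 10*k + 1).
Check: Δs_k = (4*k**2 - 10*k + 1)/(3*3**k). ✓
Sum = s_(12) − s_(2); s_(12) = -28/59049, s_(2) = -2/9 ⇒ 13094/59049.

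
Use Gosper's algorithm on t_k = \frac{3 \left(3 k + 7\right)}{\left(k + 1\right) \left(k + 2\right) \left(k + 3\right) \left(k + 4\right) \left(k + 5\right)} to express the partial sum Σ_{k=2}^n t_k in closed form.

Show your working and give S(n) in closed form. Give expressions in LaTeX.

Step 1: r(k) = (k + 1)*(3*k + 10)/((k + 6)*(3*k + 7)).
So A=k + 1 and B=k + 6, with C=k + 7/3.
Set up (k + 1)·f(k+1) − (k + 5)·f(k) − (k + 7/3) = 0.
Bound: deg f ≤ 4.
Match coefficients ⇒ f(k) = k*(k + 2)*(k**2 + 8*k + 19)/36.
R(k) = B(k−1)·f(k)/C(k) = k*(k + 2)*(k + 5)*(k**2 + 8*k + 19)/(12*(3*k + 7)); s_k = R·t_k = k*(k**2 + 8*k + 19)/(4*(k**3 + 8*k**2 + 19*k + 12)).
Check: Δs_k = 3*(3*k + 7)/(k**5 + 15*k**4 + 85*k**3 + 225*k**2 + 274*k + 120). ✓
Σ_(k=2)^n t_k = s_(n+1) − s_(2) = ((n**3 + 11*n**2 + 38*n + 28)/(4*(n**3 + 11*n**2 + 38*n + 40))) − (13/60), i.e. (n**3 + 11*n**2 + 38*n - 50)/(30*(n**3 + 11*n**2 + 38*n + 40)).

S(n) = \frac{n^{3} + 11 n^{2} + 38 n - 50}{30 \left(n^{3} + 11 n^{2} + 38 n + 40\right)}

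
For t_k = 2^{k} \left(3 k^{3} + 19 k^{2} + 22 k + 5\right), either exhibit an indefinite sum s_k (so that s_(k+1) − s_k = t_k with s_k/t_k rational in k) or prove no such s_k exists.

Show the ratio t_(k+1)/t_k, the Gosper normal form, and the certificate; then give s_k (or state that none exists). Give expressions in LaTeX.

Compute t_(k+1)/t_k: get 2*(3*k**3 + 28*k**2 + 69*k + 49)/(3*k**3 + 19*k**2 + 22*k + 5).
Factor: A=2; B=1; C=k**3 + 19*k**2/3 + 22*k/3 + 5/3.
Key eq: (2)·f(k+1) = (1)·f(k) + (k**3 + 19*k**2/3 + 22*k/3 + 5/3).
d = 3 from the (0,0,3) case.
Coefficient equations give f(k) = (3*k**3 + k**2 - 3)/3.
Then R = B(k−1)f/C = (3*k**3 + k**2 - 3)/(3*k**3 + 19*k**2 + 22*k + 5), so s_k = R(k)·t_k = 2**k*(3*k**3 + k**2 - 3).
Δs = 2**k*(3*k**3 + 19*k**2 + 22*k + 5), as required.

s_k = 2^{k} \left(3 k^{3} + k^{2} - 3\right)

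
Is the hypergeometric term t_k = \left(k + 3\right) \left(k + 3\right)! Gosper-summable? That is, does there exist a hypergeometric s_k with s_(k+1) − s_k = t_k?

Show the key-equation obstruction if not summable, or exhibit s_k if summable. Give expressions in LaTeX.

r(k) = (k + 4)**2/(k + 3) after simplifying.
Normal form (A,B,C) = (k + 4, 1, k + 3).
Key eq: (k + 4)·f(k+1) = (1)·f(k) + (k + 3).
Bound: deg f ≤ 0.
Solving with deg f ≤ 0: f(k) = 1.
Then R = B(k−1)f/C = 1/(k + 3), so s_k = R(k)·t_k = factorial(k + 3).
Verify: (k + 3)*factorial(k + 3) matches t_k.

Yes. s_k = \left(k + 3\right)!.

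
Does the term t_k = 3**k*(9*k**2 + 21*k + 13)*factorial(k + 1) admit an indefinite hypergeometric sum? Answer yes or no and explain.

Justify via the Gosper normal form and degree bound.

Yes. s_k = 3**k*(3*k - 1)*factorial(k + 1).

t_(k+1)/t_k = 3*(9*k**3 + 57*k**2 + 121*k + 86)/(9*k**2 + 21*k + 13).
A = 3*k + 6, B = 1, C = k**2 + 7*k/3 + 13/9.
f must satisfy (3*k + 6)·f(k+1) − (1)·f(k) = k**2 + 7*k/3 + 13/9.
Degrees (1,0,2) ⇒ d ≤ 1.
A polynomial solution: f(k) = (3*k - 1)/9.
So s_k = (B(k−1)f/C)·t_k = ((3*k - 1)/(9*k**2 + 21*k + 13))·t_k = 3**k*(3*k - 1)*factorial(k + 1).
Verify: 3**k*(9*k**2 + 21*k + 13)*factorial(k + 1) matches t_k.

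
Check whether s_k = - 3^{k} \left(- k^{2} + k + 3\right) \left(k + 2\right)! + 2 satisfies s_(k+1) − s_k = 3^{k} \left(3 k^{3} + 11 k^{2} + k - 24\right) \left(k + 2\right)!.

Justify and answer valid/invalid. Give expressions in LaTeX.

s_(k+1) = -3**(k + 1)*(k - (k + 1)**2 + 4)*factorial(k + 3) + 2
s_(k+1) − s_k = 3**k*(3*k**3 + 11*k**2 + k - 24)*factorial(k + 2)
(s_(k+1) − s_k) − t_k = 0

valid; difference matches t_k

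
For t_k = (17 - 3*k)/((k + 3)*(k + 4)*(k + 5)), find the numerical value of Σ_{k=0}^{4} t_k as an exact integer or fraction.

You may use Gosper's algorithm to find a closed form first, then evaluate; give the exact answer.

r(k) = (k + 3)*(3*k - 14)/((k + 6)*(3*k - 17)) after simplifying.
Take A(k)=k + 3, B(k)=k + 6, C(k)=k - 17/3.
Need (k + 3)·f(k+1) − (k + 5)·f(k) = k - 17/3.
From deg A=1, deg B=1, deg C=1: d=2.
Solve for f: f(k) = -k*(k + 16)/9 (degree 2 ≤ 2).
Certificate R = B(k−1)f/C = -k*(k + 5)*(k + 16)/(3*(3*k - 17)) gives s_k = k*(k + 16)/(3*(k + 3)*(k + 4)).
Check: Δs_k = (17 - 3*k)/(k**3 + 12*k**2 + 47*k + 60). ✓
Σ_(k=0)^(4) t_k = s_(5) − s_(0) = 35/72 − (0) = 35/72.

Σ = 35/72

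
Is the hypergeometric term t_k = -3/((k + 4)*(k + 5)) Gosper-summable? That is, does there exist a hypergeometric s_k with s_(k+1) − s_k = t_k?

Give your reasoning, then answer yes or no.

r(k) = (k + 4)/(k + 6) after simplifying.
Normal form (A,B,C) = (k + 4, k + 6, 1).
f must satisfy (k + 4)·f(k+1) − (k + 5)·f(k) = 1.
Degrees (1,1,0) ⇒ d ≤ 1.
Coefficient equations give f(k) = k/4.
R(k) = B(k−1)·f(k)/C(k) = k*(k + 5)/4; s_k = R·t_k = -3*k/(4*k + 16).
Verify: -3/(k**2 + 9*k + 20) matches t_k.

Yes. s_k = -3*k/(4*k + 16).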